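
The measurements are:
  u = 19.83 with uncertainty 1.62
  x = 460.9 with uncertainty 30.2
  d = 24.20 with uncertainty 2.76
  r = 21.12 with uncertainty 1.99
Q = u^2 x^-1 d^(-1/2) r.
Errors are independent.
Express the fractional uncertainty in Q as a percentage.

20.8%

Each factor contributes (exponent × relative error)² to (δQ/Q)²:
  (2·δu/u)² = (2×0.0817)² = 0.0267;  (-1·δx/x)² = (-1×0.0655)² = 0.00429;  (−½·δd/d)² = (-0.5×0.114)² = 0.00325;  (1·δr/r)² = (1×0.0942)² = 0.00888
δQ/Q = √(0.0431) = 0.208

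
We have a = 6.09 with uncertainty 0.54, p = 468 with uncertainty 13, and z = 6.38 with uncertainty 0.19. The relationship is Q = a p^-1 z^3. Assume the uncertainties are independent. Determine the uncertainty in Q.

0.436

Each factor contributes (exponent × relative error)² to (δQ/Q)²:
  (1·δa/a)² = (1×0.0887)² = 0.00786;  (-1·δp/p)² = (-1×0.0278)² = 0.000772;  (3·δz/z)² = (3×0.0298)² = 0.00798
δQ/Q = √(0.0166) = 0.129
Q = 3.38, so δQ = 0.129 × 3.38 = 0.436.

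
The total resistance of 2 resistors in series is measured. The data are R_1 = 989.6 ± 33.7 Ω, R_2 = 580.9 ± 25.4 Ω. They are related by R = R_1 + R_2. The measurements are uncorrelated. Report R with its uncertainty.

1570 ± 42.2 Ω

Each term contributes (cᵢ δxᵢ)² to (δR)²:
  (δR_1)² = 1140;  (δR_2)² = 645
δR = √(1780) = 42.2 Ω
R = 1570 Ω.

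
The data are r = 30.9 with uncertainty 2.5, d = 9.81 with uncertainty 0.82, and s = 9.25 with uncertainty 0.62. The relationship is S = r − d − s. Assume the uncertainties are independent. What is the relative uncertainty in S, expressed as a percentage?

22.8%

For a sum/difference, combine absolute errors in quadrature:
  (δr)² = 6.25;  (δd)² = 0.672;  (δs)² = 0.384
δS = √(7.31) = 2.70
S = 11.8, so δS/S = 2.70/11.8 = 0.228.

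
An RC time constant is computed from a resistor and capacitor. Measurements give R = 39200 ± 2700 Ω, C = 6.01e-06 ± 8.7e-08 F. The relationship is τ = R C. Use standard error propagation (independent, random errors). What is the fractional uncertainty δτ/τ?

0.0704

For a monomial τ ∝ R, C, fractional errors add in quadrature:
  (1·δR/R)² = (1×0.0689)² = 0.00474;  (1·δC/C)² = (1×0.0145)² = 0.000210
δτ/τ = √(0.00495) = 0.0704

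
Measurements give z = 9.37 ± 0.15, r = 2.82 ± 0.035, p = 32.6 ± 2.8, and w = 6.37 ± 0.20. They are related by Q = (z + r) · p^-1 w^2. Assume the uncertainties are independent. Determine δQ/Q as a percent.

10.7%

Let u = z + r = 12.2. δu = √(δz² + δr²) = √(0.0225 + 0.00123) = 0.154, so δu/u = 0.0126.
Q is then a monomial in u, p, w:
δQ/Q = √((δu/u)² + (-1·δp/p)² + (2·δw/w)²) = √(0.000160 + 0.00738 + 0.00394) = 0.107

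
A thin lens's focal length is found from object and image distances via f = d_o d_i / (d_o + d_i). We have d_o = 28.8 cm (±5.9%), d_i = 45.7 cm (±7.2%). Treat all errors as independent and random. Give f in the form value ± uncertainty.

∂f/∂d_o = (d_i/(d_o+d_i))² = 0.376;  ∂f/∂d_i = (d_o/(d_o+d_i))² = 0.149
δf = √((∂f/∂d_o · δd_o)² + (∂f/∂d_i · δd_i)²) = √(0.409 + 0.242) = 0.807 cm
f = 17.7 cm.

17.7 ± 0.807 cm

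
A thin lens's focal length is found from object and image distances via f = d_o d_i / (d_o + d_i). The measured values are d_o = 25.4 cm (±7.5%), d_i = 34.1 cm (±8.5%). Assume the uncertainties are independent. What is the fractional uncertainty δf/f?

0.0563

∂f/∂d_o = (d_i/(d_o+d_i))² = 0.328;  ∂f/∂d_i = (d_o/(d_o+d_i))² = 0.182
δf = √((∂f/∂d_o · δd_o)² + (∂f/∂d_i · δd_i)²) = √(0.392 + 0.279) = 0.819 cm
f = 14.6 cm, so δf/f = 0.819/14.6 = 0.0563.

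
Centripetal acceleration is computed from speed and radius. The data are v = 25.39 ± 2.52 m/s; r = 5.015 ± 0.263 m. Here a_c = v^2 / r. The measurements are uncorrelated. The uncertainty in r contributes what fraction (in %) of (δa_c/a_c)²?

(δa_c/a_c)² = (2·δv/v)² + (-1·δr/r)²
  v term: (2×0.0993)² = 0.0394
  r term: (-1×0.0524)² = 0.00275
Total = 0.0422. Share from r = 0.00275/0.0422 = 0.0652.

6.52%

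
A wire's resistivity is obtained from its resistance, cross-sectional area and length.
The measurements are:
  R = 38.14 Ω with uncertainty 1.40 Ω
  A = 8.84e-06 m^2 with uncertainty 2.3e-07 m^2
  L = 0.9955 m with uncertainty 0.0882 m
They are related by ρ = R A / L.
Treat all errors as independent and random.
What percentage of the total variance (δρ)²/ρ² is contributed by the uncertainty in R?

(δρ/ρ)² = (1·δR/R)² + (1·δA/A)² + (-1·δL/L)²
  R term: (1×0.0367)² = 0.00135
  A term: (1×0.0260)² = 0.000677
  L term: (-1×0.0886)² = 0.00785
Total = 0.00987. Share from R = 0.00135/0.00987 = 0.136.

13.6%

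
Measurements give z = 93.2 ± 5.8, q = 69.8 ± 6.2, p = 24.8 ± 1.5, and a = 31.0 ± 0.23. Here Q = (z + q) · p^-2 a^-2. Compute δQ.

3.66e-05

Let u = z + q = 163. δu = √(δz² + δq²) = √(33.6 + 38.4) = 8.49, so δu/u = 0.0521.
Q is then a monomial in u, p, a:
δQ/Q = √((δu/u)² + (-2·δp/p)² + (-2·δa/a)²) = √(0.00271 + 0.0146 + 0.000220) = 0.133
Q = 0.000276, so δQ = 0.133 × 0.000276 = 3.66e-05.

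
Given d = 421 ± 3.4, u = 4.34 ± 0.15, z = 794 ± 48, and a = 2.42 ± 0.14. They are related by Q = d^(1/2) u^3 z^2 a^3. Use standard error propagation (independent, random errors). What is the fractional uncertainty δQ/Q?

Q is a product of powers, so relative uncertainties combine in quadrature:
  (½·δd/d)² = (0.5×0.00808)² = 1.63e-05;  (3·δu/u)² = (3×0.0346)² = 0.0108;  (2·δz/z)² = (2×0.0605)² = 0.0146;  (3·δa/a)² = (3×0.0579)² = 0.0301
δQ/Q = √(0.0555) = 0.236

0.236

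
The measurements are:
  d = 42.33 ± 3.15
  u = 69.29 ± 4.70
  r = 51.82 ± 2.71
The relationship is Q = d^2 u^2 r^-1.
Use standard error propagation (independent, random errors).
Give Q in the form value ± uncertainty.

166000 ± 34500

Each factor contributes (exponent × relative error)² to (δQ/Q)²:
  (2·δd/d)² = (2×0.0744)² = 0.0222;  (2·δu/u)² = (2×0.0678)² = 0.0184;  (-1·δr/r)² = (-1×0.0523)² = 0.00273
δQ/Q = √(0.0433) = 0.208
Q = 166000, so δQ = 0.208 × 166000 = 34500.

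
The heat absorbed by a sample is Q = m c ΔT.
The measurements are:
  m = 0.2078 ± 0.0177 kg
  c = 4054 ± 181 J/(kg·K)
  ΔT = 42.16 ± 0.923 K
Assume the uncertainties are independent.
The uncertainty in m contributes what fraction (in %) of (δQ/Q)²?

(δQ/Q)² = (1·δm/m)² + (1·δc/c)² + (1·δΔT/ΔT)²
  m term: (1×0.0852)² = 0.00726
  c term: (1×0.0446)² = 0.00199
  ΔT term: (1×0.0219)² = 0.000479
Total = 0.00973. Share from m = 0.00726/0.00973 = 0.746.

74.6%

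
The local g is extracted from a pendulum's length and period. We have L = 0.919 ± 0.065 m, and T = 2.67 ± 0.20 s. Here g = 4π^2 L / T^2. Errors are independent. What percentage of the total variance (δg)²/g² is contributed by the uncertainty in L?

(δg/g)² = (1·δL/L)² + (-2·δT/T)²
  L term: (1×0.0707)² = 0.00500
  T term: (-2×0.0749)² = 0.0224
Total = 0.0274. Share from L = 0.00500/0.0274 = 0.182.

18.2%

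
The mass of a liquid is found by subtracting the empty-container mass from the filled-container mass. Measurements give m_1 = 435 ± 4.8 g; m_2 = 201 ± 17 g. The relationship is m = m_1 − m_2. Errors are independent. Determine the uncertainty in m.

For a sum/difference, combine absolute errors in quadrature:
  (δm_1)² = 23.0;  (δm_2)² = 289
δm = √(312) = 17.7 g

17.7 g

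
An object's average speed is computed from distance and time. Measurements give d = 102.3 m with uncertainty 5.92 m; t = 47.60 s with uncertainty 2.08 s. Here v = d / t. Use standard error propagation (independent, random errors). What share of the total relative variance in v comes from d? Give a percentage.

63.7%

(δv/v)² = (1·δd/d)² + (-1·δt/t)²
  d term: (1×0.0579)² = 0.00335
  t term: (-1×0.0437)² = 0.00191
Total = 0.00526. Share from d = 0.00335/0.00526 = 0.637.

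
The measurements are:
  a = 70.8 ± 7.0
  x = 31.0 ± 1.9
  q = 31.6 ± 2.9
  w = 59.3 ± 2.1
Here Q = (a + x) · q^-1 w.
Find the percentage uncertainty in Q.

Let u = a + x = 102. δu = √(δa² + δx²) = √(49.0 + 3.61) = 7.25, so δu/u = 0.0713.
Q is then a monomial in u, q, w:
δQ/Q = √((δu/u)² + (-1·δq/q)² + (1·δw/w)²) = √(0.00508 + 0.00842 + 0.00125) = 0.121

12.1%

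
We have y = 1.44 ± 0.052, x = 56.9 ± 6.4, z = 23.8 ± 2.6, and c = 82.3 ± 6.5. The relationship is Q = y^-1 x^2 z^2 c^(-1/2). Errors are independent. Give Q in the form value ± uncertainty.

Each factor contributes (exponent × relative error)² to (δQ/Q)²:
  (-1·δy/y)² = (-1×0.0361)² = 0.00130;  (2·δx/x)² = (2×0.112)² = 0.0506;  (2·δz/z)² = (2×0.109)² = 0.0477;  (−½·δc/c)² = (-0.5×0.0790)² = 0.00156
δQ/Q = √(0.101) = 0.318
Q = 1.4e+05, so δQ = 0.318 × 1.4e+05 = 44700.

(1.40 ± 0.447) × 10^5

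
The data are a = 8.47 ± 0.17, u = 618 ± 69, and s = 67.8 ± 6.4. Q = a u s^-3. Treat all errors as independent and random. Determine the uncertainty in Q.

0.00512

Relative error in a monomial: (δQ/Q)² = Σ (nᵢ · δxᵢ/xᵢ)².
  (1·δa/a)² = (1×0.0201)² = 0.000403;  (1·δu/u)² = (1×0.112)² = 0.0125;  (-3·δs/s)² = (-3×0.0944)² = 0.0802
δQ/Q = √(0.0931) = 0.305
Q = 0.0168, so δQ = 0.305 × 0.0168 = 0.00512.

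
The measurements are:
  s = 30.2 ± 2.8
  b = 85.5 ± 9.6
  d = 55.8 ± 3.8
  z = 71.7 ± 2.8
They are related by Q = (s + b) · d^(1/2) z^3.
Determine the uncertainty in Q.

Let u = s + b = 116. δu = √(δs² + δb²) = √(7.84 + 92.2) = 10.0, so δu/u = 0.0864.
Q is then a monomial in u, d, z:
δQ/Q = √((δu/u)² + (½·δd/d)² + (3·δz/z)²) = √(0.00747 + 0.00116 + 0.0137) = 0.150
Q = 3.19e+08, so δQ = 0.150 × 3.19e+08 = 4.76e+07.

4.76e+07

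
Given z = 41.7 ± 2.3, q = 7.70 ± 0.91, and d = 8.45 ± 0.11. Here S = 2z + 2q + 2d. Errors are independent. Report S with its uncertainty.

116 ± 4.95

Each term contributes (cᵢ δxᵢ)² to (δS)²:
  (2·δz)² = 21.2;  (2·δq)² = 3.31;  (2·δd)² = 0.0484
δS = √(24.5) = 4.95
S = 116.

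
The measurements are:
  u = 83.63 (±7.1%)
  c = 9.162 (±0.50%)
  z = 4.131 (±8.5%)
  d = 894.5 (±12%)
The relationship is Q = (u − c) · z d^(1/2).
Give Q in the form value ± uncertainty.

Let w = u − c = 74.47. δw = √(δu² + δc²) = √(35.3 + 0.00210) = 5.94, so δw/w = 0.0797.
Q is then a monomial in w, z, d:
δQ/Q = √((δw/w)² + (1·δz/z)² + (½·δd/d)²) = √(0.00636 + 0.00723 + 0.00360) = 0.131
Q = 9201, so δQ = 0.131 × 9201 = 1210.

9201 ± 1210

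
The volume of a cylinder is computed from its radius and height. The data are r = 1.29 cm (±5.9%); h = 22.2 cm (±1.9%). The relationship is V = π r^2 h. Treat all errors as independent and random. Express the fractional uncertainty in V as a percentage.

V is a product of powers, so relative uncertainties combine in quadrature:
  (2·δr/r)² = (2×0.0590)² = 0.0139;  (1·δh/h)² = (1×0.0190)² = 0.000361
δV/V = √(0.0143) = 0.120

12.0%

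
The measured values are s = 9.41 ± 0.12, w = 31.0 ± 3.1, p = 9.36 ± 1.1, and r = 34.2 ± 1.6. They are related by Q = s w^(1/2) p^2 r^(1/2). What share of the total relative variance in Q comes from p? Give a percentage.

94.5%

(δQ/Q)² = (1·δs/s)² + (½·δw/w)² + (2·δp/p)² + (½·δr/r)²
  s term: (1×0.0128)² = 0.000163
  w term: (0.5×0.100)² = 0.00250
  p term: (2×0.118)² = 0.0552
  r term: (0.5×0.0468)² = 0.000547
Total = 0.0585. Share from p = 0.0552/0.0585 = 0.945.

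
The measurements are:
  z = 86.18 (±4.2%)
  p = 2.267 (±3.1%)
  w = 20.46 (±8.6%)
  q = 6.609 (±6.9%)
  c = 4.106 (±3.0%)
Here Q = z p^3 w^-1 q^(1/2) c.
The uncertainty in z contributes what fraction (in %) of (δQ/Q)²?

(δQ/Q)² = (1·δz/z)² + (3·δp/p)² + (-1·δw/w)² + (½·δq/q)² + (1·δc/c)²
  z term: (1×0.0420)² = 0.00176
  p term: (3×0.0310)² = 0.00865
  w term: (-1×0.0860)² = 0.00740
  q term: (0.5×0.0690)² = 0.00119
  c term: (1×0.0300)² = 0.000900
Total = 0.0199. Share from z = 0.00176/0.0199 = 0.0886.

8.86%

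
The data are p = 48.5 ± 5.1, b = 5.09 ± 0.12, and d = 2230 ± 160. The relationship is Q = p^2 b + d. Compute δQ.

Let w = p^2·b = 12000. δw/w = √((2·δp/p)² + (1·δb/b)²) = √(0.0442 + 0.000556) = 0.212, so δw = 2530.
Q = w + d: δQ = √(δw² + δd²) = √(6.42e+06 + 25600) = 2540

2540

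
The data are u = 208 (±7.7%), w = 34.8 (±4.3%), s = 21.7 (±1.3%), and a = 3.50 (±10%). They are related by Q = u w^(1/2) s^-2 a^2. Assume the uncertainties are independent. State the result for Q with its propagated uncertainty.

For a monomial Q ∝ u, w^(1/2), s^-2, a^2, fractional errors add in quadrature:
  (1·δu/u)² = (1×0.0770)² = 0.00593;  (½·δw/w)² = (0.5×0.0430)² = 0.000462;  (-2·δs/s)² = (-2×0.0130)² = 0.000676;  (2·δa/a)² = (2×0.100)² = 0.0400
δQ/Q = √(0.0471) = 0.217
Q = 31.9, so δQ = 0.217 × 31.9 = 6.93.

31.9 ± 6.93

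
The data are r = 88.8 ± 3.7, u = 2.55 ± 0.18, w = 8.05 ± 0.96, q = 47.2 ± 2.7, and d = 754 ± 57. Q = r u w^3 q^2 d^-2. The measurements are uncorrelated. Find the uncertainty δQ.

Each factor contributes (exponent × relative error)² to (δQ/Q)²:
  (1·δr/r)² = (1×0.0417)² = 0.00174;  (1·δu/u)² = (1×0.0706)² = 0.00498;  (3·δw/w)² = (3×0.119)² = 0.128;  (2·δq/q)² = (2×0.0572)² = 0.0131;  (-2·δd/d)² = (-2×0.0756)² = 0.0229
δQ/Q = √(0.171) = 0.413
Q = 463, so δQ = 0.413 × 463 = 191.

191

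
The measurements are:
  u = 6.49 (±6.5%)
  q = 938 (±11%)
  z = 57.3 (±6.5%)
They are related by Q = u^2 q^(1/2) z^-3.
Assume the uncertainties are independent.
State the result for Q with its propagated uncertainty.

0.00686 ± 0.00165

Q is a product of powers, so relative uncertainties combine in quadrature:
  (2·δu/u)² = (2×0.0650)² = 0.0169;  (½·δq/q)² = (0.5×0.110)² = 0.00302;  (-3·δz/z)² = (-3×0.0650)² = 0.0380
δQ/Q = √(0.0580) = 0.241
Q = 0.00686, so δQ = 0.241 × 0.00686 = 0.00165.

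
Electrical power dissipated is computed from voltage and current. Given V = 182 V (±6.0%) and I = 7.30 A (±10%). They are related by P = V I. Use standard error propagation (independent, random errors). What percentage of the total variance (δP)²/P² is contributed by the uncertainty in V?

(δP/P)² = (1·δV/V)² + (1·δI/I)²
  V term: (1×0.0600)² = 0.00360
  I term: (1×0.100)² = 0.0100
Total = 0.0136. Share from V = 0.00360/0.0136 = 0.265.

26.5%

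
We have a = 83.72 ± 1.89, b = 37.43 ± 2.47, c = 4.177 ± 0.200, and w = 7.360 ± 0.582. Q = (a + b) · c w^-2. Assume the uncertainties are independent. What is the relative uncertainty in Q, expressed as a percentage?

16.7%

Let u = a + b = 121.2. δu = √(δa² + δb²) = √(3.57 + 6.10) = 3.11, so δu/u = 0.0257.
Q is then a monomial in u, c, w:
δQ/Q = √((δu/u)² + (1·δc/c)² + (-2·δw/w)²) = √(0.000659 + 0.00229 + 0.0250) = 0.167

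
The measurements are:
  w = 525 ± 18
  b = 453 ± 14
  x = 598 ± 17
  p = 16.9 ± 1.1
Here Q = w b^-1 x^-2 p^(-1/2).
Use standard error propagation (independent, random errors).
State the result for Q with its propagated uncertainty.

Q is a product of powers, so relative uncertainties combine in quadrature:
  (1·δw/w)² = (1×0.0343)² = 0.00118;  (-1·δb/b)² = (-1×0.0309)² = 0.000955;  (-2·δx/x)² = (-2×0.0284)² = 0.00323;  (−½·δp/p)² = (-0.5×0.0651)² = 0.00106
δQ/Q = √(0.00642) = 0.0801
Q = 7.88e-07, so δQ = 0.0801 × 7.88e-07 = 6.32e-08.

(7.88 ± 0.632) × 10^-7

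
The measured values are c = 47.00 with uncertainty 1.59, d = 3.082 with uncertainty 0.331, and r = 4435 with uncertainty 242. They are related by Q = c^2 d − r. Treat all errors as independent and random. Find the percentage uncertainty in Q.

37.8%

Let p = c^2·d = 6808. δp/p = √((2·δc/c)² + (1·δd/d)²) = √(0.00458 + 0.0115) = 0.127, so δp = 864.
Q = p − r: δQ = √(δp² + δr²) = √(7.47e+05 + 58600) = 897
Q = 2373, so δQ/Q = 897/2373 = 0.378.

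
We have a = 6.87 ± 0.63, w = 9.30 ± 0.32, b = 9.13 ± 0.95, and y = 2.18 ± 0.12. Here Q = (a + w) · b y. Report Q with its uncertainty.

322 ± 40.4

Let u = a + w = 16.2. δu = √(δa² + δw²) = √(0.397 + 0.102) = 0.707, so δu/u = 0.0437.
Q is then a monomial in u, b, y:
δQ/Q = √((δu/u)² + (1·δb/b)² + (1·δy/y)²) = √(0.00191 + 0.0108 + 0.00303) = 0.126
Q = 322, so δQ = 0.126 × 322 = 40.4.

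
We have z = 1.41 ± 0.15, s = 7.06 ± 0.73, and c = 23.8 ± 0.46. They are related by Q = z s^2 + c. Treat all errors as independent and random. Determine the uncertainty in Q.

Let p = z·s^2 = 70.3. δp/p = √((1·δz/z)² + (2·δs/s)²) = √(0.0113 + 0.0428) = 0.233, so δp = 16.3.
Q = p + c: δQ = √(δp² + δc²) = √(267 + 0.212) = 16.4

16.4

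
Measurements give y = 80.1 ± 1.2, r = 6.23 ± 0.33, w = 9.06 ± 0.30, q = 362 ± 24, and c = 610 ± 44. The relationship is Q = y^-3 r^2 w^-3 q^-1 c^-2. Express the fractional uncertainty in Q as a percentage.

Since Q is a product/quotient, work with relative uncertainties:
  (-3·δy/y)² = (-3×0.0150)² = 0.00202;  (2·δr/r)² = (2×0.0530)² = 0.0112;  (-3·δw/w)² = (-3×0.0331)² = 0.00987;  (-1·δq/q)² = (-1×0.0663)² = 0.00440;  (-2·δc/c)² = (-2×0.0721)² = 0.0208
δQ/Q = √(0.0483) = 0.220

22.0%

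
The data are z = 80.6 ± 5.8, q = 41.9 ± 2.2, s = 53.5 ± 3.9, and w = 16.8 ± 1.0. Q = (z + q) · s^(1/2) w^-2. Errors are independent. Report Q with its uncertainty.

Let u = z + q = 122. δu = √(δz² + δq²) = √(33.6 + 4.84) = 6.20, so δu/u = 0.0506.
Q is then a monomial in u, s, w:
δQ/Q = √((δu/u)² + (½·δs/s)² + (-2·δw/w)²) = √(0.00256 + 0.00133 + 0.0142) = 0.134
Q = 3.17, so δQ = 0.134 × 3.17 = 0.427.

3.17 ± 0.427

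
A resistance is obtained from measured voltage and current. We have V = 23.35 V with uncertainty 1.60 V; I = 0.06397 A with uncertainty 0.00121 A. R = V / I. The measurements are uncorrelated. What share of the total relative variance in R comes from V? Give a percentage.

(δR/R)² = (1·δV/V)² + (-1·δI/I)²
  V term: (1×0.0685)² = 0.00470
  I term: (-1×0.0189)² = 0.000358
Total = 0.00505. Share from V = 0.00470/0.00505 = 0.929.

92.9%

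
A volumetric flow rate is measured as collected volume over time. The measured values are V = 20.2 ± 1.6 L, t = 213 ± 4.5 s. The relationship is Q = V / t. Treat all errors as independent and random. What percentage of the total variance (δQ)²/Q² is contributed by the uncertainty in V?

93.4%

(δQ/Q)² = (1·δV/V)² + (-1·δt/t)²
  V term: (1×0.0792)² = 0.00627
  t term: (-1×0.0211)² = 0.000446
Total = 0.00672. Share from V = 0.00627/0.00672 = 0.934.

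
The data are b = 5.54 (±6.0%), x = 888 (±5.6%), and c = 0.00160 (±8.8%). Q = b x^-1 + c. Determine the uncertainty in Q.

0.000531

Let p = b·x^-1 = 0.00624. δp/p = √((1·δb/b)² + (-1·δx/x)²) = √(0.00360 + 0.00314) = 0.0821, so δp = 0.000512.
Q = p + c: δQ = √(δp² + δc²) = √(2.62e-07 + 1.98e-08) = 0.000531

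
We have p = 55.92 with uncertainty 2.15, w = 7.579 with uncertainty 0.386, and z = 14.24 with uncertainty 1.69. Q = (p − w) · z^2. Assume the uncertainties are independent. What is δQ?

Let u = p − w = 48.34. δu = √(δp² + δw²) = √(4.62 + 0.149) = 2.18, so δu/u = 0.0452.
Q is then a monomial in u, z:
δQ/Q = √((δu/u)² + (2·δz/z)²) = √(0.00204 + 0.0563) = 0.242
Q = 9802, so δQ = 0.242 × 9802 = 2370.

2370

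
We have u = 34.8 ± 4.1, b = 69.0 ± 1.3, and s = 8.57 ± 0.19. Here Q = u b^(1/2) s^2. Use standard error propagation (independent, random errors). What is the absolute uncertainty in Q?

Since Q is a product/quotient, work with relative uncertainties:
  (1·δu/u)² = (1×0.118)² = 0.0139;  (½·δb/b)² = (0.5×0.0188)² = 8.87e-05;  (2·δs/s)² = (2×0.0222)² = 0.00197
δQ/Q = √(0.0159) = 0.126
Q = 21200, so δQ = 0.126 × 21200 = 2680.

2680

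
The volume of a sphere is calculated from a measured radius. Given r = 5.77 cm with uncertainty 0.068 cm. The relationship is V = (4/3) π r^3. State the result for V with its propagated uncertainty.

Products/powers → add relative errors in quadrature, weighted by exponent:
  (3·δr/r)² = (3×0.0118)² = 0.00125
δV/V = √(0.00125) = 0.0354
V = 805 cm^3, so δV = 0.0354 × 805 = 28.4 cm^3.

805 ± 28.4 cm^3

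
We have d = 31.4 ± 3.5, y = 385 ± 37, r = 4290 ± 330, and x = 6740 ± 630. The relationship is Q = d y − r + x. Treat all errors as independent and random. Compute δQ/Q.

0.132

Let p = d·y = 12100. δp/p = √((1·δd/d)² + (1·δy/y)²) = √(0.0124 + 0.00924) = 0.147, so δp = 1780.
Q = p − r + x: δQ = √(δp² + δr² + δx²) = √(3.17e+06 + 1.09e+05 + 3.97e+05) = 1920
Q = 14500, so δQ/Q = 1920/14500 = 0.132.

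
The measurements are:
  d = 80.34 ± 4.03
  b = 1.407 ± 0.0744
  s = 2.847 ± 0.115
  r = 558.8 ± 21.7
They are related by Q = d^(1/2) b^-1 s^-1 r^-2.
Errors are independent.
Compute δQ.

Since Q is a product/quotient, work with relative uncertainties:
  (½·δd/d)² = (0.5×0.0502)² = 0.000629;  (-1·δb/b)² = (-1×0.0529)² = 0.00280;  (-1·δs/s)² = (-1×0.0404)² = 0.00163;  (-2·δr/r)² = (-2×0.0388)² = 0.00603
δQ/Q = √(0.0111) = 0.105
Q = 7.166e-06, so δQ = 0.105 × 7.166e-06 = 7.55e-07.

7.55e-07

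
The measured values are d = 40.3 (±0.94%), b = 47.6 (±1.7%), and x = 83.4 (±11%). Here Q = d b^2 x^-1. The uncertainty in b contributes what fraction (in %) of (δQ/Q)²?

(δQ/Q)² = (1·δd/d)² + (2·δb/b)² + (-1·δx/x)²
  d term: (1×0.00940)² = 8.84e-05
  b term: (2×0.0170)² = 0.00116
  x term: (-1×0.110)² = 0.0121
Total = 0.0133. Share from b = 0.00116/0.0133 = 0.0866.

8.66%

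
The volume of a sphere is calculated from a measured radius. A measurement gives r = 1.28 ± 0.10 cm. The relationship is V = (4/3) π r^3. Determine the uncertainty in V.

Each factor contributes (exponent × relative error)² to (δV/V)²:
  (3·δr/r)² = (3×0.0781)² = 0.0549
δV/V = √(0.0549) = 0.234
V = 8.78 cm^3, so δV = 0.234 × 8.78 = 2.06 cm^3.

2.06 cm^3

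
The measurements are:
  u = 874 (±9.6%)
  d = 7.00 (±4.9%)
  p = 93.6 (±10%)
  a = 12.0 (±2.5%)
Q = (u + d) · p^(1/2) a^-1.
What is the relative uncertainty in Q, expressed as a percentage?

11.0%

Let w = u + d = 881. δw = √(δu² + δd²) = √(7040 + 0.118) = 83.9, so δw/w = 0.0952.
Q is then a monomial in w, p, a:
δQ/Q = √((δw/w)² + (½·δp/p)² + (-1·δa/a)²) = √(0.00907 + 0.00250 + 0.000625) = 0.110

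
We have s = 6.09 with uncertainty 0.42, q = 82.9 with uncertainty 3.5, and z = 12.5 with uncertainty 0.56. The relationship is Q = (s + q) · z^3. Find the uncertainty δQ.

24400

Let u = s + q = 89.0. δu = √(δs² + δq²) = √(0.176 + 12.2) = 3.53, so δu/u = 0.0396.
Q is then a monomial in u, z:
δQ/Q = √((δu/u)² + (3·δz/z)²) = √(0.00157 + 0.0181) = 0.140
Q = 1.74e+05, so δQ = 0.140 × 1.74e+05 = 24400.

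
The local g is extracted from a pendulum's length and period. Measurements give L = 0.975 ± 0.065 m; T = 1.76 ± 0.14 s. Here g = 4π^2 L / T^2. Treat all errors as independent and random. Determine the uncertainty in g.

2.14 m/s^2

g is a product of powers, so relative uncertainties combine in quadrature:
  (1·δL/L)² = (1×0.0667)² = 0.00444;  (-2·δT/T)² = (-2×0.0795)² = 0.0253
δg/g = √(0.0298) = 0.172
g = 12.4 m/s^2, so δg = 0.172 × 12.4 = 2.14 m/s^2.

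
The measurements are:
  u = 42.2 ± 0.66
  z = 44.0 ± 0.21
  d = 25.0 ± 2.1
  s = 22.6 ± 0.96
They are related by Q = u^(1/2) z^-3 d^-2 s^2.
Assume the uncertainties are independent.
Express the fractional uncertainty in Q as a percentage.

For a monomial Q ∝ u^(1/2), z^-3, d^-2, s^2, fractional errors add in quadrature:
  (½·δu/u)² = (0.5×0.0156)² = 6.12e-05;  (-3·δz/z)² = (-3×0.00477)² = 0.000205;  (-2·δd/d)² = (-2×0.0840)² = 0.0282;  (2·δs/s)² = (2×0.0425)² = 0.00722
δQ/Q = √(0.0357) = 0.189

18.9%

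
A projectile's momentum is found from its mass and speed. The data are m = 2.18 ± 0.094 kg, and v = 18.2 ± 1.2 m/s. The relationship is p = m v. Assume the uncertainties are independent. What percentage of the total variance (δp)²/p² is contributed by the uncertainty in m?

(δp/p)² = (1·δm/m)² + (1·δv/v)²
  m term: (1×0.0431)² = 0.00186
  v term: (1×0.0659)² = 0.00435
Total = 0.00621. Share from m = 0.00186/0.00621 = 0.300.

30.0%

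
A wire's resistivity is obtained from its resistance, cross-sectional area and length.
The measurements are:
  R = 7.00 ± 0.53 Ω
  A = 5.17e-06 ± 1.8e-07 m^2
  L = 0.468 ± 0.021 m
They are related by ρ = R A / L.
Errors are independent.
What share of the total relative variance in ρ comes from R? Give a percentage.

(δρ/ρ)² = (1·δR/R)² + (1·δA/A)² + (-1·δL/L)²
  R term: (1×0.0757)² = 0.00573
  A term: (1×0.0348)² = 0.00121
  L term: (-1×0.0449)² = 0.00201
Total = 0.00896. Share from R = 0.00573/0.00896 = 0.640.

64.0%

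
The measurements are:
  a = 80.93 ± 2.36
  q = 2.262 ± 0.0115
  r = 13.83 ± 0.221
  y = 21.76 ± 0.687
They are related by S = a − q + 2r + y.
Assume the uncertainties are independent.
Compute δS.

2.50

Each term contributes (cᵢ δxᵢ)² to (δS)²:
  (δa)² = 5.57;  (δq)² = 0.000132;  (2·δr)² = 0.195;  (δy)² = 0.472
δS = √(6.24) = 2.50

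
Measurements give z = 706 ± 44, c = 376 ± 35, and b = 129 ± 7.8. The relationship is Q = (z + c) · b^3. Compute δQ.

4.38e+08

Let u = z + c = 1080. δu = √(δz² + δc²) = √(1940 + 1220) = 56.2, so δu/u = 0.0520.
Q is then a monomial in u, b:
δQ/Q = √((δu/u)² + (3·δb/b)²) = √(0.00270 + 0.0329) = 0.189
Q = 2.32e+09, so δQ = 0.189 × 2.32e+09 = 4.38e+08.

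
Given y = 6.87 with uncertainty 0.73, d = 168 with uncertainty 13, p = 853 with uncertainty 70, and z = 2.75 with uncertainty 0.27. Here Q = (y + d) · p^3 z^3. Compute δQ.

8.83e+11

Let u = y + d = 175. δu = √(δy² + δd²) = √(0.533 + 169) = 13.0, so δu/u = 0.0745.
Q is then a monomial in u, p, z:
δQ/Q = √((δu/u)² + (3·δp/p)² + (3·δz/z)²) = √(0.00554 + 0.0606 + 0.0868) = 0.391
Q = 2.26e+12, so δQ = 0.391 × 2.26e+12 = 8.83e+11.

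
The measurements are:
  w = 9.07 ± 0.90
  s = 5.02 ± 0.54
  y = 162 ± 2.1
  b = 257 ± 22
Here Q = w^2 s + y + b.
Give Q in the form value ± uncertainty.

832 ± 95.8

Let p = w^2·s = 413. δp/p = √((2·δw/w)² + (1·δs/s)²) = √(0.0394 + 0.0116) = 0.226, so δp = 93.2.
Q = p + y + b: δQ = √(δp² + δy² + δb²) = √(8690 + 4.41 + 484) = 95.8
Q = 832.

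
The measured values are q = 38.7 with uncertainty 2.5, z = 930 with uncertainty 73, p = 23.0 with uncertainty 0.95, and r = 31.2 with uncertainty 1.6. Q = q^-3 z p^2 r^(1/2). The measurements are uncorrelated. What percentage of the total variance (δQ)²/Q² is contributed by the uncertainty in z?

12.0%

(δQ/Q)² = (-3·δq/q)² + (1·δz/z)² + (2·δp/p)² + (½·δr/r)²
  q term: (-3×0.0646)² = 0.0376
  z term: (1×0.0785)² = 0.00616
  p term: (2×0.0413)² = 0.00682
  r term: (0.5×0.0513)² = 0.000657
Total = 0.0512. Share from z = 0.00616/0.0512 = 0.120.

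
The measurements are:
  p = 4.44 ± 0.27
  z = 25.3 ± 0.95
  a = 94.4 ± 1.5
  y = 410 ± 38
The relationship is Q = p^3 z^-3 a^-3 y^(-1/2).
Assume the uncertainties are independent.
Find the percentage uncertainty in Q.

22.4%

Each factor contributes (exponent × relative error)² to (δQ/Q)²:
  (3·δp/p)² = (3×0.0608)² = 0.0333;  (-3·δz/z)² = (-3×0.0375)² = 0.0127;  (-3·δa/a)² = (-3×0.0159)² = 0.00227;  (−½·δy/y)² = (-0.5×0.0927)² = 0.00215
δQ/Q = √(0.0504) = 0.224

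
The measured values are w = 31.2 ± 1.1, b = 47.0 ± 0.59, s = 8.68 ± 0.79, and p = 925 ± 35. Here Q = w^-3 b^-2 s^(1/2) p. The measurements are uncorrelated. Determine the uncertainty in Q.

5.03e-06

Products/powers → add relative errors in quadrature, weighted by exponent:
  (-3·δw/w)² = (-3×0.0353)² = 0.0112;  (-2·δb/b)² = (-2×0.0126)² = 0.000630;  (½·δs/s)² = (0.5×0.0910)² = 0.00207;  (1·δp/p)² = (1×0.0378)² = 0.00143
δQ/Q = √(0.0153) = 0.124
Q = 4.06e-05, so δQ = 0.124 × 4.06e-05 = 5.03e-06.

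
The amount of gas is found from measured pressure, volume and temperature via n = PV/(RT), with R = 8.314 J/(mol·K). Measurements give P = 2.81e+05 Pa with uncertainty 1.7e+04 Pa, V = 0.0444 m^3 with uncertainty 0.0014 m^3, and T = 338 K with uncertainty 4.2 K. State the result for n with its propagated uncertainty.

Products/powers → add relative errors in quadrature, weighted by exponent:
  (1·δP/P)² = (1×0.0605)² = 0.00366;  (1·δV/V)² = (1×0.0315)² = 0.000994;  (-1·δT/T)² = (-1×0.0124)² = 0.000154
δn/n = √(0.00481) = 0.0693
n = 4.44 mol, so δn = 0.0693 × 4.44 = 0.308 mol.

4.44 ± 0.308 mol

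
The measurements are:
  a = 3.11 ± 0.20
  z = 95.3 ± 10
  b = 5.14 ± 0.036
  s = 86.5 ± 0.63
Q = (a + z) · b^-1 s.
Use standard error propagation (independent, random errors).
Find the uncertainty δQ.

169

Let u = a + z = 98.4. δu = √(δa² + δz²) = √(0.0400 + 100) = 10.0, so δu/u = 0.102.
Q is then a monomial in u, b, s:
δQ/Q = √((δu/u)² + (-1·δb/b)² + (1·δs/s)²) = √(0.0103 + 4.91e-05 + 5.3e-05) = 0.102
Q = 1660, so δQ = 0.102 × 1660 = 169.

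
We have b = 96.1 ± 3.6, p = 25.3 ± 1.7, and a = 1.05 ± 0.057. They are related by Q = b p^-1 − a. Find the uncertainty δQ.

0.298

Let w = b·p^-1 = 3.80. δw/w = √((1·δb/b)² + (-1·δp/p)²) = √(0.00140 + 0.00451) = 0.0769, so δw = 0.292.
Q = w − a: δQ = √(δw² + δa²) = √(0.0854 + 0.00325) = 0.298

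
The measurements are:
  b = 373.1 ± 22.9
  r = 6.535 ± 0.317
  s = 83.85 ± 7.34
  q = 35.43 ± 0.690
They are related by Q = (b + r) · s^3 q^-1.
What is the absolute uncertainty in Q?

1.71e+06

Let u = b + r = 379.6. δu = √(δb² + δr²) = √(524 + 0.100) = 22.9, so δu/u = 0.0603.
Q is then a monomial in u, s, q:
δQ/Q = √((δu/u)² + (3·δs/s)² + (-1·δq/q)²) = √(0.00364 + 0.0690 + 0.000379) = 0.270
Q = 6.317e+06, so δQ = 0.270 × 6.317e+06 = 1.71e+06.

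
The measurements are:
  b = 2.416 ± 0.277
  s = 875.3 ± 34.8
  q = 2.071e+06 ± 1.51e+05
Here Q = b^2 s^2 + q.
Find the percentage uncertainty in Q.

16.7%

Let p = b^2·s^2 = 4.472e+06. δp/p = √((2·δb/b)² + (2·δs/s)²) = √(0.0526 + 0.00632) = 0.243, so δp = 1.09e+06.
Q = p + q: δQ = √(δp² + δq²) = √(1.18e+12 + 2.28e+10) = 1.1e+06
Q = 6.543e+06, so δQ/Q = 1.1e+06/6.543e+06 = 0.167.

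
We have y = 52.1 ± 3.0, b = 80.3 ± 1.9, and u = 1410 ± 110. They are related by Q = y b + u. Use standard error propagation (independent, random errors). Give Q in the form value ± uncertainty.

Let p = y·b = 4180. δp/p = √((1·δy/y)² + (1·δb/b)²) = √(0.00332 + 0.000560) = 0.0623, so δp = 260.
Q = p + u: δQ = √(δp² + δu²) = √(67800 + 12100) = 283
Q = 5590.

5590 ± 283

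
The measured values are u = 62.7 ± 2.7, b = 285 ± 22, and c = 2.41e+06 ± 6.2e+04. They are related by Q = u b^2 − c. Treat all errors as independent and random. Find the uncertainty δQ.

Let p = u·b^2 = 5.09e+06. δp/p = √((1·δu/u)² + (2·δb/b)²) = √(0.00185 + 0.0238) = 0.160, so δp = 8.16e+05.
Q = p − c: δQ = √(δp² + δc²) = √(6.66e+11 + 3.84e+09) = 8.19e+05

8.19e+05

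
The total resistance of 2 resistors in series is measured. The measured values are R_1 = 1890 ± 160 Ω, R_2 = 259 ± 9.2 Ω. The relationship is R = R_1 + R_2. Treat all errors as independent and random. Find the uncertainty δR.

Each term contributes (cᵢ δxᵢ)² to (δR)²:
  (δR_1)² = 25600;  (δR_2)² = 84.6
δR = √(25700) = 160 Ω

160 Ω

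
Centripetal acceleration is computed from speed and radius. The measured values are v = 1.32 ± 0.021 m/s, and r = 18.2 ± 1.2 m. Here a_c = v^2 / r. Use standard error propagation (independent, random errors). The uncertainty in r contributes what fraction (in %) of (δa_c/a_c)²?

81.1%

(δa_c/a_c)² = (2·δv/v)² + (-1·δr/r)²
  v term: (2×0.0159)² = 0.00101
  r term: (-1×0.0659)² = 0.00435
Total = 0.00536. Share from r = 0.00435/0.00536 = 0.811.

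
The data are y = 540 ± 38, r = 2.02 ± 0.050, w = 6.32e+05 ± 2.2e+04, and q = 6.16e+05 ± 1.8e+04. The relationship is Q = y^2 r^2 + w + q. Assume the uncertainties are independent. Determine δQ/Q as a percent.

7.37%

Let p = y^2·r^2 = 1.19e+06. δp/p = √((2·δy/y)² + (2·δr/r)²) = √(0.0198 + 0.00245) = 0.149, so δp = 1.78e+05.
Q = p + w + q: δQ = √(δp² + δw² + δq²) = √(3.15e+10 + 4.84e+08 + 3.24e+08) = 1.8e+05
Q = 2.44e+06, so δQ/Q = 1.8e+05/2.44e+06 = 0.0737.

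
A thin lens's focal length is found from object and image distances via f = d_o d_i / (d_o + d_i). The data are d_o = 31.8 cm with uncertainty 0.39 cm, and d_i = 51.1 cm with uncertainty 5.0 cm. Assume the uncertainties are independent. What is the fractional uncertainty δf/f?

0.0383

∂f/∂d_o = (d_i/(d_o+d_i))² = 0.380;  ∂f/∂d_i = (d_o/(d_o+d_i))² = 0.147
δf = √((∂f/∂d_o · δd_o)² + (∂f/∂d_i · δd_i)²) = √(0.0220 + 0.541) = 0.750 cm
f = 19.6 cm, so δf/f = 0.750/19.6 = 0.0383.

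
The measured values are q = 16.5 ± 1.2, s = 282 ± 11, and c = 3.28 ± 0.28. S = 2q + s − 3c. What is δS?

11.3

Each term contributes (cᵢ δxᵢ)² to (δS)²:
  (2·δq)² = 5.76;  (δs)² = 121;  (3·δc)² = 0.706
δS = √(127) = 11.3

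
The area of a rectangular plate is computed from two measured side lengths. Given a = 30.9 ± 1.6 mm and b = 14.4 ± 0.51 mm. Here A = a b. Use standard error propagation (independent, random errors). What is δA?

Each factor contributes (exponent × relative error)² to (δA/A)²:
  (1·δa/a)² = (1×0.0518)² = 0.00268;  (1·δb/b)² = (1×0.0354)² = 0.00125
δA/A = √(0.00394) = 0.0627
A = 445 mm^2, so δA = 0.0627 × 445 = 27.9 mm^2.

27.9 mm^2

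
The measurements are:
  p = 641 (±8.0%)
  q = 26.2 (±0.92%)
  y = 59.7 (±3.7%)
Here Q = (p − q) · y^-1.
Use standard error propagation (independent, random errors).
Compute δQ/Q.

0.0912

Let u = p − q = 615. δu = √(δp² + δq²) = √(2630 + 0.0581) = 51.3, so δu/u = 0.0834.
Q is then a monomial in u, y:
δQ/Q = √((δu/u)² + (-1·δy/y)²) = √(0.00696 + 0.00137) = 0.0912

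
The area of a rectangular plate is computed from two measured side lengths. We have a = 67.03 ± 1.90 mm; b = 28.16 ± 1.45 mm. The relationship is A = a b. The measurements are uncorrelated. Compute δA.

Each factor contributes (exponent × relative error)² to (δA/A)²:
  (1·δa/a)² = (1×0.0283)² = 0.000803;  (1·δb/b)² = (1×0.0515)² = 0.00265
δA/A = √(0.00345) = 0.0588
A = 1888 mm^2, so δA = 0.0588 × 1888 = 111 mm^2.

111 mm^2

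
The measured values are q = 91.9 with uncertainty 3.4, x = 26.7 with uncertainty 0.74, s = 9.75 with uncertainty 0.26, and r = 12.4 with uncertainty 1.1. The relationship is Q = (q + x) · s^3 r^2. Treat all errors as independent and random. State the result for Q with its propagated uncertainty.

Let u = q + x = 119. δu = √(δq² + δx²) = √(11.6 + 0.548) = 3.48, so δu/u = 0.0293.
Q is then a monomial in u, s, r:
δQ/Q = √((δu/u)² + (3·δs/s)² + (2·δr/r)²) = √(0.000861 + 0.00640 + 0.0315) = 0.197
Q = 1.69e+07, so δQ = 0.197 × 1.69e+07 = 3.33e+06.

(1.69 ± 0.333) × 10^7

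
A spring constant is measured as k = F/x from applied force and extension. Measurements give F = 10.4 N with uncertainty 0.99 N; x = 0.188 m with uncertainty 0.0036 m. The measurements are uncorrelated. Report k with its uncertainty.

55.3 ± 5.37 N/m

For a monomial k ∝ F, x^-1, fractional errors add in quadrature:
  (1·δF/F)² = (1×0.0952)² = 0.00906;  (-1·δx/x)² = (-1×0.0191)² = 0.000367
δk/k = √(0.00943) = 0.0971
k = 55.3 N/m, so δk = 0.0971 × 55.3 = 5.37 N/m.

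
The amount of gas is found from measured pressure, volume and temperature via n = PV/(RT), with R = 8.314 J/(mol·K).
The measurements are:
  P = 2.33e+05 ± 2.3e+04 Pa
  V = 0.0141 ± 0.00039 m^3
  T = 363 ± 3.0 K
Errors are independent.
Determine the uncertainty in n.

Each factor contributes (exponent × relative error)² to (δn/n)²:
  (1·δP/P)² = (1×0.0987)² = 0.00974;  (1·δV/V)² = (1×0.0277)² = 0.000765;  (-1·δT/T)² = (-1×0.00826)² = 6.83e-05
δn/n = √(0.0106) = 0.103
n = 1.09 mol, so δn = 0.103 × 1.09 = 0.112 mol.

0.112 mol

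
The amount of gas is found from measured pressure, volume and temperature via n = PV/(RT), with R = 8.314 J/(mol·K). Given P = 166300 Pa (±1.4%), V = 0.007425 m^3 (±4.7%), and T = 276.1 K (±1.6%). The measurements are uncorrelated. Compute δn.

n is a product of powers, so relative uncertainties combine in quadrature:
  (1·δP/P)² = (1×0.0140)² = 0.000196;  (1·δV/V)² = (1×0.0470)² = 0.00221;  (-1·δT/T)² = (-1×0.0160)² = 0.000256
δn/n = √(0.00266) = 0.0516
n = 0.5379 mol, so δn = 0.0516 × 0.5379 = 0.0277 mol.

0.0277 mol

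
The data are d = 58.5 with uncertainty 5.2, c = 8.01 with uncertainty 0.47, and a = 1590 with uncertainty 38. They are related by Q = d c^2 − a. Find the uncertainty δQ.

Let p = d·c^2 = 3750. δp/p = √((1·δd/d)² + (2·δc/c)²) = √(0.00790 + 0.0138) = 0.147, so δp = 553.
Q = p − a: δQ = √(δp² + δa²) = √(3.05e+05 + 1440) = 554

554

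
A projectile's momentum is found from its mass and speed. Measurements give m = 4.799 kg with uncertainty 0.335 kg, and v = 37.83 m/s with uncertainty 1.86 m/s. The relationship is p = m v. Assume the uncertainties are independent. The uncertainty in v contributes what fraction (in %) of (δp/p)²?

33.2%

(δp/p)² = (1·δm/m)² + (1·δv/v)²
  m term: (1×0.0698)² = 0.00487
  v term: (1×0.0492)² = 0.00242
Total = 0.00729. Share from v = 0.00242/0.00729 = 0.332.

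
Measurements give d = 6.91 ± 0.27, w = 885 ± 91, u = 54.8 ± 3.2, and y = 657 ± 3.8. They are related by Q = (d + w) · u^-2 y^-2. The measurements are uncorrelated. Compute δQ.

1.07e-07

Let h = d + w = 892. δh = √(δd² + δw²) = √(0.0729 + 8280) = 91.0, so δh/h = 0.102.
Q is then a monomial in h, u, y:
δQ/Q = √((δh/h)² + (-2·δu/u)² + (-2·δy/y)²) = √(0.0104 + 0.0136 + 0.000134) = 0.156
Q = 6.88e-07, so δQ = 0.156 × 6.88e-07 = 1.07e-07.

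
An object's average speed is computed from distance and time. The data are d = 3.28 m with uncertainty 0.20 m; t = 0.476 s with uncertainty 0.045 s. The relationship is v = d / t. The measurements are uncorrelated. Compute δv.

Since v is a product/quotient, work with relative uncertainties:
  (1·δd/d)² = (1×0.0610)² = 0.00372;  (-1·δt/t)² = (-1×0.0945)² = 0.00894
δv/v = √(0.0127) = 0.112
v = 6.89 m/s, so δv = 0.112 × 6.89 = 0.775 m/s.

0.775 m/s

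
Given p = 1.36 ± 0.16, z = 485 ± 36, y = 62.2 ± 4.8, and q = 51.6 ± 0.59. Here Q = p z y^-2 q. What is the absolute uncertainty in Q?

1.83

Relative error in a monomial: (δQ/Q)² = Σ (nᵢ · δxᵢ/xᵢ)².
  (1·δp/p)² = (1×0.118)² = 0.0138;  (1·δz/z)² = (1×0.0742)² = 0.00551;  (-2·δy/y)² = (-2×0.0772)² = 0.0238;  (1·δq/q)² = (1×0.0114)² = 0.000131
δQ/Q = √(0.0433) = 0.208
Q = 8.80, so δQ = 0.208 × 8.80 = 1.83.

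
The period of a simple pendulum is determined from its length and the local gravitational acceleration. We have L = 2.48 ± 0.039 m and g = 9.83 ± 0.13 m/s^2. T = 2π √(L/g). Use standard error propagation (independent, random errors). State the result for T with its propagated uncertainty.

3.16 ± 0.0324 s

For a monomial T ∝ L^(1/2), g^(-1/2), fractional errors add in quadrature:
  (½·δL/L)² = (0.5×0.0157)² = 6.18e-05;  (−½·δg/g)² = (-0.5×0.0132)² = 4.37e-05
δT/T = √(0.000106) = 0.0103
T = 3.16 s, so δT = 0.0103 × 3.16 = 0.0324 s.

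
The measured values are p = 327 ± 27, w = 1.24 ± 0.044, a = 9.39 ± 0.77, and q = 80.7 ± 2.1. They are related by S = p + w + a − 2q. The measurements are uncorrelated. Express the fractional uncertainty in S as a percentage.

15.5%

Each term contributes (cᵢ δxᵢ)² to (δS)²:
  (δp)² = 729;  (δw)² = 0.00194;  (δa)² = 0.593;  (2·δq)² = 17.6
δS = √(747) = 27.3
S = 176, so δS/S = 27.3/176 = 0.155.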